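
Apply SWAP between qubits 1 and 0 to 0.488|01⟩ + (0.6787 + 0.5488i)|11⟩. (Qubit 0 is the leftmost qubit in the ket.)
0.488|10⟩ + (0.6787 + 0.5488i)|11⟩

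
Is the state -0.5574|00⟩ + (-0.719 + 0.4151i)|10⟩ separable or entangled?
Separable

Writing the state as a|00⟩ + b|01⟩ + c|10⟩ + d|11⟩, it is a product state iff ad − bc = 0.
Here (a, b, c, d) = (-0.5574, 0, (-0.719 + 0.4151i), 0): ad − bc = (-0.5574)(0) − (0)(-0.719 + 0.4151i) = 0, so the state is separable.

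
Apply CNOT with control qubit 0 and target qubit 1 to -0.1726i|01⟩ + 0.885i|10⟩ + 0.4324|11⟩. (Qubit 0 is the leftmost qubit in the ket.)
-0.1726i|01⟩ + 0.4324|10⟩ + 0.885i|11⟩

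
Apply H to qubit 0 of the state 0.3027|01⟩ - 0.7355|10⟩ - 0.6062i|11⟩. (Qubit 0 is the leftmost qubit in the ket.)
-0.5201|00⟩ + (0.214 - 0.4286i)|01⟩ + 0.5201|10⟩ + (0.214 + 0.4286i)|11⟩

H on qubit 0 mixes each pair of kets that differ only in qubit 0: amplitudes (a, b) of (|…0…⟩, |…1…⟩) become ((a + b)/√2, (a − b)/√2). Kets absent from the input have amplitude 0.
(|00⟩, |10⟩): (a, b) = (0, -0.7355) → (-0.5201, 0.5201)
(|01⟩, |11⟩): (a, b) = (0.3027, -0.6062i) → ((0.214 - 0.4286i), (0.214 + 0.4286i))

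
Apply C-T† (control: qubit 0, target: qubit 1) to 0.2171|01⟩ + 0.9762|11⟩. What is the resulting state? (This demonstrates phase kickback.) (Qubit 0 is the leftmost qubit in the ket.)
0.2171|01⟩ + (0.6903 - 0.6903i)|11⟩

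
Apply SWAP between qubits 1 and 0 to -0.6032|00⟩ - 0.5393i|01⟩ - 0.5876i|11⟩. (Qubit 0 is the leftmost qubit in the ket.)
-0.6032|00⟩ - 0.5393i|10⟩ - 0.5876i|11⟩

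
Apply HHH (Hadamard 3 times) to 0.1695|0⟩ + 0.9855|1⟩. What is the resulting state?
0.8167|0⟩ - 0.577|1⟩

H² = I, so H^3 = H: a single Hadamard. With (a, b) = (0.1695, 0.9855), H gives ((a + b)/√2, (a − b)/√2) = (0.8167, -0.577).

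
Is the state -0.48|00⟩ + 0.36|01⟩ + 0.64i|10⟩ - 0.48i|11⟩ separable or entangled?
Separable

Writing the state as a|00⟩ + b|01⟩ + c|10⟩ + d|11⟩, it is a product state iff ad − bc = 0.
Here (a, b, c, d) = (-0.48, 0.36, 0.64i, -0.48i): ad − bc = (-0.48)(-0.48i) − (0.36)(0.64i) = 0, so the state is separable.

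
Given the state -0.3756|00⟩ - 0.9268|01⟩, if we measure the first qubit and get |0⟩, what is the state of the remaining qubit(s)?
-0.3756|0⟩ - 0.9268|1⟩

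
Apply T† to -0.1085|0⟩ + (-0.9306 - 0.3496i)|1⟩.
-0.1085|0⟩ + (-0.9052 + 0.4108i)|1⟩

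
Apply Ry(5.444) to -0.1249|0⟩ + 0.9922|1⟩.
-0.2901|0⟩ - 0.957|1⟩

Ry(5.444) = [[cos(θ/2), −sin(θ/2)], [sin(θ/2), cos(θ/2)]]; θ = 5.444, cos(θ/2) ≈ -0.913255, sin(θ/2) ≈ 0.407388.
With a = amp(|0⟩) = -0.1249 and b = amp(|1⟩) = 0.9922:
new amp(|0⟩) = (-0.913255)·a + (-0.407388)·b = -0.2901
new amp(|1⟩) = (0.407388)·a + (-0.913255)·b = -0.957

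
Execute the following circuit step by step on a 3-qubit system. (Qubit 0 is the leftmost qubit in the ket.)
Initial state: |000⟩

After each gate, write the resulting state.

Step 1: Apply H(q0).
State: 1/√2|000⟩ + 1/√2|100⟩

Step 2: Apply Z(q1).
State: 1/√2|000⟩ + 1/√2|100⟩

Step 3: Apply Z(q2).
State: 1/√2|000⟩ + 1/√2|100⟩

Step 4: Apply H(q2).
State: 1/2|000⟩ + 1/2|001⟩ + 1/2|100⟩ + 1/2|101⟩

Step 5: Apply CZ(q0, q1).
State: 1/2|000⟩ + 1/2|001⟩ + 1/2|100⟩ + 1/2|101⟩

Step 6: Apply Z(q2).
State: 1/2|000⟩ - 1/2|001⟩ + 1/2|100⟩ - 1/2|101⟩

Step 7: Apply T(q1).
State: 1/2|000⟩ - 1/2|001⟩ + 1/2|100⟩ - 1/2|101⟩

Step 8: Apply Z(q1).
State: 1/2|000⟩ - 1/2|001⟩ + 1/2|100⟩ - 1/2|101⟩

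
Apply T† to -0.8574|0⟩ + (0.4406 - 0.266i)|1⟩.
-0.8574|0⟩ + (0.1235 - 0.4996i)|1⟩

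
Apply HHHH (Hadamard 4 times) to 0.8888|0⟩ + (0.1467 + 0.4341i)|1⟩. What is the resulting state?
0.8888|0⟩ + (0.1467 + 0.4341i)|1⟩

H² = I, so an even number of Hadamards cancels: H^4 = I and the state is unchanged.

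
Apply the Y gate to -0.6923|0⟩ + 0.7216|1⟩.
-0.7216i|0⟩ - 0.6923i|1⟩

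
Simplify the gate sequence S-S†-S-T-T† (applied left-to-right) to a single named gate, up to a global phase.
S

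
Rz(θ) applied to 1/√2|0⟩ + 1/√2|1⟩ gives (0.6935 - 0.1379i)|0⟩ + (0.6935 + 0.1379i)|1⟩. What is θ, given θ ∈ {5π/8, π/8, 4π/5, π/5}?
π/8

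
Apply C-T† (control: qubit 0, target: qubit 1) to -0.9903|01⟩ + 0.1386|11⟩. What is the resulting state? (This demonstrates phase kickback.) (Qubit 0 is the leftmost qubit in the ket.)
-0.9903|01⟩ + (0.098 - 0.098i)|11⟩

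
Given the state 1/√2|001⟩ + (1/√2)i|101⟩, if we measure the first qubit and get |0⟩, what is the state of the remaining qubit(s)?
|01⟩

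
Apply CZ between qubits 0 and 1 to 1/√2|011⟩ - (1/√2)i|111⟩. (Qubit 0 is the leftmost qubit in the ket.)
1/√2|011⟩ + (1/√2)i|111⟩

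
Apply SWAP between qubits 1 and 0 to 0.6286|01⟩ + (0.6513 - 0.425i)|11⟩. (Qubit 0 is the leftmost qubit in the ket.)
0.6286|10⟩ + (0.6513 - 0.425i)|11⟩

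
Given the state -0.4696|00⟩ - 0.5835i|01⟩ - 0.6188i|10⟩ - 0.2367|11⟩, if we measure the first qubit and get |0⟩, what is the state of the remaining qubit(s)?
-0.627|0⟩ - 0.779i|1⟩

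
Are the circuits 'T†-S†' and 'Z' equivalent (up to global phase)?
No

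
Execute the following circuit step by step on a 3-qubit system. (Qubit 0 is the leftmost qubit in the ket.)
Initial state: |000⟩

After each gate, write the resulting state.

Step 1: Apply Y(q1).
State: i|010⟩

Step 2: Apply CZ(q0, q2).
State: i|010⟩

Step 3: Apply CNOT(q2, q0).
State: i|010⟩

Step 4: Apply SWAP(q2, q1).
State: i|001⟩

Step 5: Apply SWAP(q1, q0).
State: i|001⟩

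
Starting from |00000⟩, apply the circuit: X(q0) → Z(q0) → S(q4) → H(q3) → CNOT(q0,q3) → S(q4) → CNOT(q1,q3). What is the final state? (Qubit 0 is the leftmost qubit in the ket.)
-1/√2|10000⟩ - 1/√2|10010⟩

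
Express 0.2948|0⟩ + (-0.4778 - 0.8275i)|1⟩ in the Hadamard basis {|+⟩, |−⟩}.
(-0.1294 - 0.5851i)|+⟩ + (0.5463 + 0.5851i)|−⟩

With |ψ⟩ = α|0⟩ + β|1⟩, the Hadamard-basis coefficients are ⟨+|ψ⟩ = (α + β)/√2 and ⟨−|ψ⟩ = (α − β)/√2.
Here α = 0.2948, β = (-0.4778 - 0.8275i): (α + β)/√2 = (-0.1294 - 0.5851i), (α − β)/√2 = (0.5463 + 0.5851i).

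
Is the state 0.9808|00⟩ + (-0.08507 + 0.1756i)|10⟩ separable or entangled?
Separable

Writing the state as a|00⟩ + b|01⟩ + c|10⟩ + d|11⟩, it is a product state iff ad − bc = 0.
Here (a, b, c, d) = (0.9808, 0, (-0.08507 + 0.1756i), 0): ad − bc = (0.9808)(0) − (0)(-0.08507 + 0.1756i) = 0, so the state is separable.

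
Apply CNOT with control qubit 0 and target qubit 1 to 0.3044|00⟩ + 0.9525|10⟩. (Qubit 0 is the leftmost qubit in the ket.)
0.3044|00⟩ + 0.9525|11⟩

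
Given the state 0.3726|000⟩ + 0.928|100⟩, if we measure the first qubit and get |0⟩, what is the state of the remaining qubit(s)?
|00⟩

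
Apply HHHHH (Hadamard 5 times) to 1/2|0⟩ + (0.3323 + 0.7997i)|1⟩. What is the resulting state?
(0.5885 + 0.5655i)|0⟩ + (0.1186 - 0.5655i)|1⟩

H² = I, so H^5 = H: a single Hadamard. With (a, b) = (1/2, (0.3323 + 0.7997i)), H gives ((a + b)/√2, (a − b)/√2) = ((0.5885 + 0.5655i), (0.1186 - 0.5655i)).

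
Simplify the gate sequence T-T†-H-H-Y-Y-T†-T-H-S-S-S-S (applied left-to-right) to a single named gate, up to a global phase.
H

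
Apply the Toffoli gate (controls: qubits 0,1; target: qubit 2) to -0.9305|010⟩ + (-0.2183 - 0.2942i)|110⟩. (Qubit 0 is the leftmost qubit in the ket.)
-0.9305|010⟩ + (-0.2183 - 0.2942i)|111⟩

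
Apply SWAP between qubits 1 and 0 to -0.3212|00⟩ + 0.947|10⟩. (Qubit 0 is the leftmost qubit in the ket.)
-0.3212|00⟩ + 0.947|01⟩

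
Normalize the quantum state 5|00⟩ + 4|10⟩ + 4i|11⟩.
0.6623|00⟩ + 0.5298|10⟩ + 0.5298i|11⟩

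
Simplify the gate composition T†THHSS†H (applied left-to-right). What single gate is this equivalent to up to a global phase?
H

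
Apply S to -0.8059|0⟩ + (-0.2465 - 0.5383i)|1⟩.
-0.8059|0⟩ + (0.5383 - 0.2465i)|1⟩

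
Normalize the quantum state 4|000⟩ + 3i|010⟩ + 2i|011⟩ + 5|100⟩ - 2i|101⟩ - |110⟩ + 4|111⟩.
0.4619|000⟩ + 0.3464i|010⟩ + 0.2309i|011⟩ + 1/√3|100⟩ - 0.2309i|101⟩ - 0.1155|110⟩ + 0.4619|111⟩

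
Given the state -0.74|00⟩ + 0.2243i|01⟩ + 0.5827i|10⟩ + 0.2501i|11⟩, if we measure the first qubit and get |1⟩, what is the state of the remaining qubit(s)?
0.9189i|0⟩ + 0.3944i|1⟩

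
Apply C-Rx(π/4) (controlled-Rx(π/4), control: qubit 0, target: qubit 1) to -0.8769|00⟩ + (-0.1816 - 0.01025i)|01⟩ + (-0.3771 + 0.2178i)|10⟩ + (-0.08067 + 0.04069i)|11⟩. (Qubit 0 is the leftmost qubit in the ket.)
-0.8769|00⟩ + (-0.1816 - 0.01025i)|01⟩ + (-0.3328 + 0.2321i)|10⟩ + (0.008819 + 0.1819i)|11⟩

C-Rx(π/4) leaves the control-|0⟩ kets |00⟩, |01⟩ unchanged and applies Rx(π/4) to qubit 1 on the control-|1⟩ pair (|10⟩, |11⟩).
Rx(π/4) = [[cos(θ/2), −i·sin(θ/2)], [−i·sin(θ/2), cos(θ/2)]]; θ = π/4, cos(θ/2) ≈ 0.92388, sin(θ/2) ≈ 0.382683.
With a = amp(|10⟩) = (-0.3771 + 0.2178i) and b = amp(|11⟩) = (-0.08067 + 0.04069i):
new amp(|10⟩) = (0.92388)·a + (-0.382683i)·b = (-0.3328 + 0.2321i)
new amp(|11⟩) = (-0.382683i)·a + (0.92388)·b = (0.008819 + 0.1819i)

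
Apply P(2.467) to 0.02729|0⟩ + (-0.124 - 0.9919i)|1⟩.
0.02729|0⟩ + (0.7164 + 0.6972i)|1⟩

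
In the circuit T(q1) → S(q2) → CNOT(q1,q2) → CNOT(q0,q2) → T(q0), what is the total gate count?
5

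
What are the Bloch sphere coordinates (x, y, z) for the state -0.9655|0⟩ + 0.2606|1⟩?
(-0.5032, 0, 0.8643)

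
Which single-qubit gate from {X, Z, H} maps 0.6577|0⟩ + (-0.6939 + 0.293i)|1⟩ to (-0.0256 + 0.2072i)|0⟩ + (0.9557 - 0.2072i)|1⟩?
H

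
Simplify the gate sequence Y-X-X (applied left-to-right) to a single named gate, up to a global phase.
Y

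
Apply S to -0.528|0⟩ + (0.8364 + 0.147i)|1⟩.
-0.528|0⟩ + (-0.147 + 0.8364i)|1⟩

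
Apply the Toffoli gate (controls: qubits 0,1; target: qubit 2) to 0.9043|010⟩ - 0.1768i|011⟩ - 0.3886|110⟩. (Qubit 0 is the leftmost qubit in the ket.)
0.9043|010⟩ - 0.1768i|011⟩ - 0.3886|111⟩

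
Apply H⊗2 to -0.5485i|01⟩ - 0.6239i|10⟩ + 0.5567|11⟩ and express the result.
(0.2784 - 0.5862i)|00⟩ + (-0.2784 - 0.0377i)|01⟩ + (-0.2784 + 0.0377i)|10⟩ + (0.2784 + 0.5862i)|11⟩

H⊗2 gives amp(|y⟩) = (1/2) Σ_x (−1)^(x·y) amp(|x⟩), where x·y is the number of positions in which both x and y have a 1.
|00⟩: (-0.5485i - 0.6239i + 0.5567)/2 = (0.2784 - 0.5862i)
|01⟩: (0.5485i - 0.6239i - 0.5567)/2 = (-0.2784 - 0.0377i)
|10⟩: (-0.5485i + 0.6239i - 0.5567)/2 = (-0.2784 + 0.0377i)
|11⟩: (0.5485i + 0.6239i + 0.5567)/2 = (0.2784 + 0.5862i)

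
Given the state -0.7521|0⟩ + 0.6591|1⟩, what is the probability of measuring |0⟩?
0.5657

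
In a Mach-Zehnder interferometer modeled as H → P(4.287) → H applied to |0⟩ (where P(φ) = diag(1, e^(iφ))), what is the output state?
(0.2937 - 0.4554i)|0⟩ + (0.7063 + 0.4554i)|1⟩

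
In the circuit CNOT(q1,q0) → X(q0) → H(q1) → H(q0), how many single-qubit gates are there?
3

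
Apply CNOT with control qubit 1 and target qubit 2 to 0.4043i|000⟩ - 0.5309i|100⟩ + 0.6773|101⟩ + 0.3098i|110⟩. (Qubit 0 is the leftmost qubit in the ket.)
0.4043i|000⟩ - 0.5309i|100⟩ + 0.6773|101⟩ + 0.3098i|111⟩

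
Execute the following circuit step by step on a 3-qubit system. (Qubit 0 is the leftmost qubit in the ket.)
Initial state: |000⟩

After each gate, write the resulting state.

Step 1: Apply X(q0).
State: |100⟩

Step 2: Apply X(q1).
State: |110⟩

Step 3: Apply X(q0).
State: |010⟩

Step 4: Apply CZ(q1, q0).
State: |010⟩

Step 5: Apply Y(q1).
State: -i|000⟩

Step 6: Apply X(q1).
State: -i|010⟩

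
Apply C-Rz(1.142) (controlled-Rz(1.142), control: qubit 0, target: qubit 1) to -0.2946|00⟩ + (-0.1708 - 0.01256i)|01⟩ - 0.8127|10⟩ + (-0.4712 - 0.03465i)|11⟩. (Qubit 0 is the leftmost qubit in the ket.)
-0.2946|00⟩ + (-0.1708 - 0.01256i)|01⟩ + (-0.6838 + 0.4392i)|10⟩ + (-0.3777 - 0.2838i)|11⟩

C-Rz(1.142) leaves the control-|0⟩ kets |00⟩, |01⟩ unchanged and applies Rz(1.142) to qubit 1 on the control-|1⟩ pair (|10⟩, |11⟩).
Rz(1.142) = [[e^(−iθ/2), 0], [0, e^(iθ/2)]] with e^(±iθ/2) = cos(θ/2) ± i·sin(θ/2); θ = 1.142, cos(θ/2) ≈ 0.841361, sin(θ/2) ≈ 0.540474.
With a = amp(|10⟩) = -0.8127 and b = amp(|11⟩) = (-0.4712 - 0.03465i):
new amp(|10⟩) = (0.841361 - 0.540474i)·a = (-0.6838 + 0.4392i)
new amp(|11⟩) = (0.841361 + 0.540474i)·b = (-0.3777 - 0.2838i)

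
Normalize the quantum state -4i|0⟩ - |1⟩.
-0.9701i|0⟩ - 0.2425|1⟩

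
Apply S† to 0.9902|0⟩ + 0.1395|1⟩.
0.9902|0⟩ - 0.1395i|1⟩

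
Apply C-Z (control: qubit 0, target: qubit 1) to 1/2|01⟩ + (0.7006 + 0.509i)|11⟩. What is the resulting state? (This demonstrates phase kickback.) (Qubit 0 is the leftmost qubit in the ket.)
1/2|01⟩ + (-0.7006 - 0.509i)|11⟩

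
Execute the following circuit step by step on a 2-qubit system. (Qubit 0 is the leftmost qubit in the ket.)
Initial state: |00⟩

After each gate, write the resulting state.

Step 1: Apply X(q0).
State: |10⟩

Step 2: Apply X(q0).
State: |00⟩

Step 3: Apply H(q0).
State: 1/√2|00⟩ + 1/√2|10⟩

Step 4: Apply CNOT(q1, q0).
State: 1/√2|00⟩ + 1/√2|10⟩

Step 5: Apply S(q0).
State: 1/√2|00⟩ + (1/√2)i|10⟩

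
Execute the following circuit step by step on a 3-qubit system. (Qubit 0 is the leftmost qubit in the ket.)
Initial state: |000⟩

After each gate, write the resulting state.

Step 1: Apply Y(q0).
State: i|100⟩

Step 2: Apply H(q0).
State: (1/√2)i|000⟩ - (1/√2)i|100⟩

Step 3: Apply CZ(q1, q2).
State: (1/√2)i|000⟩ - (1/√2)i|100⟩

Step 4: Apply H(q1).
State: (1/2)i|000⟩ + (1/2)i|010⟩ - (1/2)i|100⟩ - (1/2)i|110⟩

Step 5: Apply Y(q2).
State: -1/2|001⟩ - 1/2|011⟩ + 1/2|101⟩ + 1/2|111⟩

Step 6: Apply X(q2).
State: -1/2|000⟩ - 1/2|010⟩ + 1/2|100⟩ + 1/2|110⟩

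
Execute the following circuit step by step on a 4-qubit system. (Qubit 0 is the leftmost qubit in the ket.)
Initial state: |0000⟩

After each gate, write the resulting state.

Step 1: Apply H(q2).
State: 1/√2|0000⟩ + 1/√2|0010⟩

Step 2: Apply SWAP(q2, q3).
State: 1/√2|0000⟩ + 1/√2|0001⟩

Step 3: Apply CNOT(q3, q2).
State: 1/√2|0000⟩ + 1/√2|0011⟩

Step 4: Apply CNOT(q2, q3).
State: 1/√2|0000⟩ + 1/√2|0010⟩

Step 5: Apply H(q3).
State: 1/2|0000⟩ + 1/2|0001⟩ + 1/2|0010⟩ + 1/2|0011⟩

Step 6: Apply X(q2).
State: 1/2|0000⟩ + 1/2|0001⟩ + 1/2|0010⟩ + 1/2|0011⟩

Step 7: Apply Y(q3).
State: -(1/2)i|0000⟩ + (1/2)i|0001⟩ - (1/2)i|0010⟩ + (1/2)i|0011⟩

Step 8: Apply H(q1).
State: -(1/√8)i|0000⟩ + (1/√8)i|0001⟩ - (1/√8)i|0010⟩ + (1/√8)i|0011⟩ - (1/√8)i|0100⟩ + (1/√8)i|0101⟩ - (1/√8)i|0110⟩ + (1/√8)i|0111⟩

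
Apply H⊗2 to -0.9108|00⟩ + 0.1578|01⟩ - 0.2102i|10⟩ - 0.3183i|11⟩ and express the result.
(-0.3765 - 0.2643i)|00⟩ + (-0.5343 + 0.05405i)|01⟩ + (-0.3765 + 0.2643i)|10⟩ + (-0.5343 - 0.05405i)|11⟩

H⊗2 gives amp(|y⟩) = (1/2) Σ_x (−1)^(x·y) amp(|x⟩), where x·y is the number of positions in which both x and y have a 1.
|00⟩: (-0.9108 + 0.1578 - 0.2102i - 0.3183i)/2 = (-0.3765 - 0.2643i)
|01⟩: (-0.9108 - 0.1578 - 0.2102i + 0.3183i)/2 = (-0.5343 + 0.05405i)
|10⟩: (-0.9108 + 0.1578 + 0.2102i + 0.3183i)/2 = (-0.3765 + 0.2643i)
|11⟩: (-0.9108 - 0.1578 + 0.2102i - 0.3183i)/2 = (-0.5343 - 0.05405i)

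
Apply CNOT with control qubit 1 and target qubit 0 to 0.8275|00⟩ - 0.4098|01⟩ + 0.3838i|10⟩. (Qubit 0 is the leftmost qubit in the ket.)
0.8275|00⟩ + 0.3838i|10⟩ - 0.4098|11⟩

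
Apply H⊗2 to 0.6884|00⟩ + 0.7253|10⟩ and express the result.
0.7069|00⟩ + 0.7069|01⟩ - 0.01845|10⟩ - 0.01845|11⟩

H⊗2 gives amp(|y⟩) = (1/2) Σ_x (−1)^(x·y) amp(|x⟩), where x·y is the number of positions in which both x and y have a 1.
|00⟩: (0.6884 + 0.7253)/2 = 0.7069
|01⟩: (0.6884 + 0.7253)/2 = 0.7069
|10⟩: (0.6884 - 0.7253)/2 = -0.01845
|11⟩: (0.6884 - 0.7253)/2 = -0.01845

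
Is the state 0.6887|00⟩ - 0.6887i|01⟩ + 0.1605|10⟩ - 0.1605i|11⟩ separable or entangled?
Separable

Writing the state as a|00⟩ + b|01⟩ + c|10⟩ + d|11⟩, it is a product state iff ad − bc = 0.
Here (a, b, c, d) = (0.6887, -0.6887i, 0.1605, -0.1605i): ad − bc = (0.6887)(-0.1605i) − (-0.6887i)(0.1605) = 0, so the state is separable.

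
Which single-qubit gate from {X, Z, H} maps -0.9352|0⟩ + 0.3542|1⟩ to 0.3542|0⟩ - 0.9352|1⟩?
X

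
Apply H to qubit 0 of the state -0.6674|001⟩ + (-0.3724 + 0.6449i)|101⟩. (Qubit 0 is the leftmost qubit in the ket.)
(-0.7352 + 0.456i)|001⟩ + (-0.2086 - 0.456i)|101⟩

H on qubit 0 mixes each pair of kets that differ only in qubit 0: amplitudes (a, b) of (|…0…⟩, |…1…⟩) become ((a + b)/√2, (a − b)/√2). Kets absent from the input have amplitude 0.
(|001⟩, |101⟩): (a, b) = (-0.6674, (-0.3724 + 0.6449i)) → ((-0.7352 + 0.456i), (-0.2086 - 0.456i))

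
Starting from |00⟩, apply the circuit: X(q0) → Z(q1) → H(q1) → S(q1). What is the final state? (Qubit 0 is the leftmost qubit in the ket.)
1/√2|10⟩ + (1/√2)i|11⟩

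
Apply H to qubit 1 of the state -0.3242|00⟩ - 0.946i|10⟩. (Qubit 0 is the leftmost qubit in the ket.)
-0.2292|00⟩ - 0.2292|01⟩ - 0.6689i|10⟩ - 0.6689i|11⟩

H on qubit 1 mixes each pair of kets that differ only in qubit 1: amplitudes (a, b) of (|…0…⟩, |…1…⟩) become ((a + b)/√2, (a − b)/√2). Kets absent from the input have amplitude 0.
(|00⟩, |01⟩): (a, b) = (-0.3242, 0) → (-0.2292, -0.2292)
(|10⟩, |11⟩): (a, b) = (-0.946i, 0) → (-0.6689i, -0.6689i)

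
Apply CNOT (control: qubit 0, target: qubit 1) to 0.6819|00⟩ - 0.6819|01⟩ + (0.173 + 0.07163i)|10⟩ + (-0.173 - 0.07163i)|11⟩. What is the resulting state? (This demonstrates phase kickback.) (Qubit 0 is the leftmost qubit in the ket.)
0.6819|00⟩ - 0.6819|01⟩ + (-0.173 - 0.07163i)|10⟩ + (0.173 + 0.07163i)|11⟩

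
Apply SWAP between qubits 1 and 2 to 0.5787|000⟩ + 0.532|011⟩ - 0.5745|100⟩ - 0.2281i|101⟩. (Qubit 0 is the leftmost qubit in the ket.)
0.5787|000⟩ + 0.532|011⟩ - 0.5745|100⟩ - 0.2281i|110⟩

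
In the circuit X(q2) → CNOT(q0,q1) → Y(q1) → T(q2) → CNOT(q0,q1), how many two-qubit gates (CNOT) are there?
2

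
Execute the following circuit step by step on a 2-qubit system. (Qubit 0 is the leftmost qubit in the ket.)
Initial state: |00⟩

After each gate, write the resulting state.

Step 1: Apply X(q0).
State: |10⟩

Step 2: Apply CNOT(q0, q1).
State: |11⟩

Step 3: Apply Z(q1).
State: -|11⟩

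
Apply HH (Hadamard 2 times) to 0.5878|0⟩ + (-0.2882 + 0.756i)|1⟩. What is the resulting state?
0.5878|0⟩ + (-0.2882 + 0.756i)|1⟩

H² = I, so an even number of Hadamards cancels: H^2 = I and the state is unchanged.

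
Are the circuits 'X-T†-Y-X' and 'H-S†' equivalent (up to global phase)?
No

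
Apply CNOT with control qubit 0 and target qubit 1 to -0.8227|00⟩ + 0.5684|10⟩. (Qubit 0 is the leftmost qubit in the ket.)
-0.8227|00⟩ + 0.5684|11⟩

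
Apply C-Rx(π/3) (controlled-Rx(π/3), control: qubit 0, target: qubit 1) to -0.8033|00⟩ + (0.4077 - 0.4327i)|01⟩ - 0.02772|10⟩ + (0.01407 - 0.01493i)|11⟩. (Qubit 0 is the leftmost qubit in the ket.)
-0.8033|00⟩ + (0.4077 - 0.4327i)|01⟩ + (-0.03147 - 0.007035i)|10⟩ + (0.01218 + 0.0009302i)|11⟩

C-Rx(π/3) leaves the control-|0⟩ kets |00⟩, |01⟩ unchanged and applies Rx(π/3) to qubit 1 on the control-|1⟩ pair (|10⟩, |11⟩).
Rx(π/3) = [[cos(θ/2), −i·sin(θ/2)], [−i·sin(θ/2), cos(θ/2)]]; θ = π/3, cos(θ/2) ≈ 0.866025, sin(θ/2) ≈ 0.5.
With a = amp(|10⟩) = -0.02772 and b = amp(|11⟩) = (0.01407 - 0.01493i):
new amp(|10⟩) = (0.866025)·a + (-0.5i)·b = (-0.03147 - 0.007035i)
new amp(|11⟩) = (-0.5i)·a + (0.866025)·b = (0.01218 + 0.0009302i)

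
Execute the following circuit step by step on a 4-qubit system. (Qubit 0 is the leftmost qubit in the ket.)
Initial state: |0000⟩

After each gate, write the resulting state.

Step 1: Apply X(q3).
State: |0001⟩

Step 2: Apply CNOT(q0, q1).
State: |0001⟩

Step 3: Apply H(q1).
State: 1/√2|0001⟩ + 1/√2|0101⟩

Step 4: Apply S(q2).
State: 1/√2|0001⟩ + 1/√2|0101⟩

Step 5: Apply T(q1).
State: 1/√2|0001⟩ + (1/2 + (1/2)i)|0101⟩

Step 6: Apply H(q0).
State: 1/2|0001⟩ + (1/√8 + (1/√8)i)|0101⟩ + 1/2|1001⟩ + (1/√8 + (1/√8)i)|1101⟩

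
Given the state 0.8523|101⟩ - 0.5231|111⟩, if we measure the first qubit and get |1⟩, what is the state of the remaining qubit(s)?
0.8523|01⟩ - 0.5231|11⟩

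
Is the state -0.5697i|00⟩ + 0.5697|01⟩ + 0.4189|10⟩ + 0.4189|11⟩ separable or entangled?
Entangled

Writing the state as a|00⟩ + b|01⟩ + c|10⟩ + d|11⟩, it is a product state iff ad − bc = 0.
Here (a, b, c, d) = (-0.5697i, 0.5697, 0.4189, 0.4189): ad − bc = (-0.5697i)(0.4189) − (0.5697)(0.4189) = (-0.2386 - 0.2386i) ≠ 0, so the state is entangled.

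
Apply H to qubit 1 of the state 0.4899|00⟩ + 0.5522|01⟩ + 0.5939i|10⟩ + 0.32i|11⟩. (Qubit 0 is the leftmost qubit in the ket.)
0.7369|00⟩ - 0.04405|01⟩ + 0.6462i|10⟩ + 0.1937i|11⟩

H on qubit 1 mixes each pair of kets that differ only in qubit 1: amplitudes (a, b) of (|…0…⟩, |…1…⟩) become ((a + b)/√2, (a − b)/√2). Kets absent from the input have amplitude 0.
(|00⟩, |01⟩): (a, b) = (0.4899, 0.5522) → (0.7369, -0.04405)
(|10⟩, |11⟩): (a, b) = (0.5939i, 0.32i) → (0.6462i, 0.1937i)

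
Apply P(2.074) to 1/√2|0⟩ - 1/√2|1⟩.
1/√2|0⟩ + (0.341 - 0.6195i)|1⟩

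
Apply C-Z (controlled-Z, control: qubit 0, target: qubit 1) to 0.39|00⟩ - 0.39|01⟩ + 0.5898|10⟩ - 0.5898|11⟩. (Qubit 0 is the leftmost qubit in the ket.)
0.39|00⟩ - 0.39|01⟩ + 0.5898|10⟩ + 0.5898|11⟩

C-Z leaves the control-|0⟩ kets |00⟩, |01⟩ unchanged and applies Z to qubit 1 on the control-|1⟩ pair (|10⟩, |11⟩).
Z = [[1, 0], [0, -1]].
With a = amp(|10⟩) = 0.5898 and b = amp(|11⟩) = -0.5898:
new amp(|10⟩) = (1)·a = 0.5898
new amp(|11⟩) = (-1)·b = 0.5898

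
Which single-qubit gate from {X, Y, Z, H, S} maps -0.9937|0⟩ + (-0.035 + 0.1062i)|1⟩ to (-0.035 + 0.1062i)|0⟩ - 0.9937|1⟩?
X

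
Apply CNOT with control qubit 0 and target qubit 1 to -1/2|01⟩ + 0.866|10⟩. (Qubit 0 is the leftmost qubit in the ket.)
-1/2|01⟩ + 0.866|11⟩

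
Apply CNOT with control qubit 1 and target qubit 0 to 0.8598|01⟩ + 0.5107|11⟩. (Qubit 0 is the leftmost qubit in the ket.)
0.5107|01⟩ + 0.8598|11⟩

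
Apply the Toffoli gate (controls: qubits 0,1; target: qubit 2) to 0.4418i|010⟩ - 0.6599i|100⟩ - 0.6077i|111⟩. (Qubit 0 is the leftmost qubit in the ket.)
0.4418i|010⟩ - 0.6599i|100⟩ - 0.6077i|110⟩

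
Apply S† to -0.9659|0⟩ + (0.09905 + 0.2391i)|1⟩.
-0.9659|0⟩ + (0.2391 - 0.09905i)|1⟩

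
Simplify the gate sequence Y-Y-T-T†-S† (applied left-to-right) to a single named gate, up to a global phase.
S†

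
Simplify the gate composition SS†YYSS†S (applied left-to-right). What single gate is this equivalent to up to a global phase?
S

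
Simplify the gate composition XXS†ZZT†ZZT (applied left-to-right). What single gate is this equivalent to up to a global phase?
S†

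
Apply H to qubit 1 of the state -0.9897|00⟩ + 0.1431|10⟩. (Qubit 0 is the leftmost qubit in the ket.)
-0.6998|00⟩ - 0.6998|01⟩ + 0.1012|10⟩ + 0.1012|11⟩

H on qubit 1 mixes each pair of kets that differ only in qubit 1: amplitudes (a, b) of (|…0…⟩, |…1…⟩) become ((a + b)/√2, (a − b)/√2). Kets absent from the input have amplitude 0.
(|00⟩, |01⟩): (a, b) = (-0.9897, 0) → (-0.6998, -0.6998)
(|10⟩, |11⟩): (a, b) = (0.1431, 0) → (0.1012, 0.1012)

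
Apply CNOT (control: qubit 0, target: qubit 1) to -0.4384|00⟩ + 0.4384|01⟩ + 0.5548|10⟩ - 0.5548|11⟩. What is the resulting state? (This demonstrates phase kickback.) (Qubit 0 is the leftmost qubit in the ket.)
-0.4384|00⟩ + 0.4384|01⟩ - 0.5548|10⟩ + 0.5548|11⟩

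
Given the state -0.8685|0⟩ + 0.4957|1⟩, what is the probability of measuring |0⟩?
0.7543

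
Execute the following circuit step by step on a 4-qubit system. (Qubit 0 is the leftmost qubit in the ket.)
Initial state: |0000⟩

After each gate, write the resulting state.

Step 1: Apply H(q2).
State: 1/√2|0000⟩ + 1/√2|0010⟩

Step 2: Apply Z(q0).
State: 1/√2|0000⟩ + 1/√2|0010⟩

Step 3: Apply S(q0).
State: 1/√2|0000⟩ + 1/√2|0010⟩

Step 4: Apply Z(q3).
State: 1/√2|0000⟩ + 1/√2|0010⟩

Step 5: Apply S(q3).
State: 1/√2|0000⟩ + 1/√2|0010⟩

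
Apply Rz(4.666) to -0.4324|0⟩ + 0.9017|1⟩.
(0.2986 + 0.3128i)|0⟩ + (-0.6226 + 0.6522i)|1⟩

Rz(4.666) = [[e^(−iθ/2), 0], [0, e^(iθ/2)]] with e^(±iθ/2) = cos(θ/2) ± i·sin(θ/2); θ = 4.666, cos(θ/2) ≈ -0.690517, sin(θ/2) ≈ 0.723316.
With a = amp(|0⟩) = -0.4324 and b = amp(|1⟩) = 0.9017:
new amp(|0⟩) = (-0.690517 - 0.723316i)·a = (0.2986 + 0.3128i)
new amp(|1⟩) = (-0.690517 + 0.723316i)·b = (-0.6226 + 0.6522i)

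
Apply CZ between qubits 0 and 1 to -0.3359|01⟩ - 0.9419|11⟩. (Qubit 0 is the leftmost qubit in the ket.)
-0.3359|01⟩ + 0.9419|11⟩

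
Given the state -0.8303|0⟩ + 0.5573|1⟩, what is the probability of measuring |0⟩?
0.6894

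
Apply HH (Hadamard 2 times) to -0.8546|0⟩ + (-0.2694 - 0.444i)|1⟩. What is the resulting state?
-0.8546|0⟩ + (-0.2694 - 0.444i)|1⟩

H² = I, so an even number of Hadamards cancels: H^2 = I and the state is unchanged.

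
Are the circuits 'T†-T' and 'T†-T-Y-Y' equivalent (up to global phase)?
Yes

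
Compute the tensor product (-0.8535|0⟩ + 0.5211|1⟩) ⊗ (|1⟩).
-0.8535|01⟩ + 0.5211|11⟩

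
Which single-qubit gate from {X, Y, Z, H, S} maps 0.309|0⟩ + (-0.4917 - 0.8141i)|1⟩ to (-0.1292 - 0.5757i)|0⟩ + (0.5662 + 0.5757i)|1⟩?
H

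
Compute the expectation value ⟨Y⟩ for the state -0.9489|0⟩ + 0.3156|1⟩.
0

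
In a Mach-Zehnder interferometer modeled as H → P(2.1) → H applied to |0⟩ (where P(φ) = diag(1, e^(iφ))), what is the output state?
(0.2476 + 0.4316i)|0⟩ + (0.7524 - 0.4316i)|1⟩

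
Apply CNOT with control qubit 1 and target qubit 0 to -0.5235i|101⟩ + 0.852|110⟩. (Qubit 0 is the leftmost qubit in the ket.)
0.852|010⟩ - 0.5235i|101⟩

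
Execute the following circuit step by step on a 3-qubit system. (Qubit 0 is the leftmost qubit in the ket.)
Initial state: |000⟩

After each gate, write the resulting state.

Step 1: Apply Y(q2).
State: i|001⟩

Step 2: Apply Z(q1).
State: i|001⟩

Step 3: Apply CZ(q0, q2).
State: i|001⟩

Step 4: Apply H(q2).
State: (1/√2)i|000⟩ - (1/√2)i|001⟩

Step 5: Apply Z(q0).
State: (1/√2)i|000⟩ - (1/√2)i|001⟩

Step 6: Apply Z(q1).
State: (1/√2)i|000⟩ - (1/√2)i|001⟩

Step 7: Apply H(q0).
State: (1/2)i|000⟩ - (1/2)i|001⟩ + (1/2)i|100⟩ - (1/2)i|101⟩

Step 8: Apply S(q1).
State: (1/2)i|000⟩ - (1/2)i|001⟩ + (1/2)i|100⟩ - (1/2)i|101⟩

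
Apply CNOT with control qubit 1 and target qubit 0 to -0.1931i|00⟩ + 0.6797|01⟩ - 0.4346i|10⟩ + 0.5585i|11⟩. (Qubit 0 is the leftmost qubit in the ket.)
-0.1931i|00⟩ + 0.5585i|01⟩ - 0.4346i|10⟩ + 0.6797|11⟩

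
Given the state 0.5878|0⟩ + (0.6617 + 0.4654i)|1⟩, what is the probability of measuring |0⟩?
0.3455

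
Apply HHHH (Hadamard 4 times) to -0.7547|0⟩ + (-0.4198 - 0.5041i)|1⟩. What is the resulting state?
-0.7547|0⟩ + (-0.4198 - 0.5041i)|1⟩

H² = I, so an even number of Hadamards cancels: H^4 = I and the state is unchanged.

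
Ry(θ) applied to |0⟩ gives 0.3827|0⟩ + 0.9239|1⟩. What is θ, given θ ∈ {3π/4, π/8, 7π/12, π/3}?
3π/4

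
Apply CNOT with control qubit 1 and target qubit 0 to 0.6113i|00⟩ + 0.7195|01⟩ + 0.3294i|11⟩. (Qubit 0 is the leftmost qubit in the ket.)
0.6113i|00⟩ + 0.3294i|01⟩ + 0.7195|11⟩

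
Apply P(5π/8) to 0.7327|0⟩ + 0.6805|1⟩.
0.7327|0⟩ + (-0.2604 + 0.6287i)|1⟩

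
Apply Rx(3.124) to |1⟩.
-i|0⟩ + 0.008796|1⟩

Rx(3.124) = [[cos(θ/2), −i·sin(θ/2)], [−i·sin(θ/2), cos(θ/2)]]; θ = 3.124, cos(θ/2) ≈ 0.00879621, sin(θ/2) ≈ 0.999961.
With a = amp(|0⟩) = 0 and b = amp(|1⟩) = 1:
new amp(|0⟩) = (0.00879621)·a + (-0.999961i)·b = -i
new amp(|1⟩) = (-0.999961i)·a + (0.00879621)·b = 0.008796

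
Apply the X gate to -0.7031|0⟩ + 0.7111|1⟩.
0.7111|0⟩ - 0.7031|1⟩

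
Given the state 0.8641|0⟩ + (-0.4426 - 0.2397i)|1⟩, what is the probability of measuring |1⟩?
0.2534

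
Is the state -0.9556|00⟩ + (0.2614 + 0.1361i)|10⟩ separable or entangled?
Separable

Writing the state as a|00⟩ + b|01⟩ + c|10⟩ + d|11⟩, it is a product state iff ad − bc = 0.
Here (a, b, c, d) = (-0.9556, 0, (0.2614 + 0.1361i), 0): ad − bc = (-0.9556)(0) − (0)(0.2614 + 0.1361i) = 0, so the state is separable.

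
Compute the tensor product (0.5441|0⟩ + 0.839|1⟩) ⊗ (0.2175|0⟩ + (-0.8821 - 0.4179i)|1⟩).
0.1183|00⟩ + (-0.48 - 0.2274i)|01⟩ + 0.1825|10⟩ + (-0.7401 - 0.3506i)|11⟩

amp(|b₁b₂…⟩) = product of the factor amplitudes for bits b₁, b₂, …; only kets whose every factor amplitude is nonzero survive.
|00⟩: (0.5441)(0.2175) = 0.1183
|01⟩: (0.5441)(-0.8821 - 0.4179i) = (-0.48 - 0.2274i)
|10⟩: (0.839)(0.2175) = 0.1825
|11⟩: (0.839)(-0.8821 - 0.4179i) = (-0.7401 - 0.3506i)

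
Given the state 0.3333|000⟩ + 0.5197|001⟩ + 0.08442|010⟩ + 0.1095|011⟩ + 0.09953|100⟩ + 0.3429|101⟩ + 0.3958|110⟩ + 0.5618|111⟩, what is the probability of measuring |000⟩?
0.1111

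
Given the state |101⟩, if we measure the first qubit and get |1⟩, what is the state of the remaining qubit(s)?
|01⟩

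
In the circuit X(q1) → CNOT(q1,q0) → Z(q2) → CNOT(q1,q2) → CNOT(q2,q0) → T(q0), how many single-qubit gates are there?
3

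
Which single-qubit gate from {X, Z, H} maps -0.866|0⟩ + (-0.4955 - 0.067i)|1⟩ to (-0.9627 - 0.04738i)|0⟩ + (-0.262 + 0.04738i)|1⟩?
H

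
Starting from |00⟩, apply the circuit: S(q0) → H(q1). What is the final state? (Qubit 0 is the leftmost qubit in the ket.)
1/√2|00⟩ + 1/√2|01⟩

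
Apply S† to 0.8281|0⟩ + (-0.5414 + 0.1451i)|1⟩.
0.8281|0⟩ + (0.1451 + 0.5414i)|1⟩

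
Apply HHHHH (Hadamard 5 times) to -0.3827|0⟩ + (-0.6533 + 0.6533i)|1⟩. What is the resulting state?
(-0.7326 + 0.462i)|0⟩ + (0.1913 - 0.462i)|1⟩

H² = I, so H^5 = H: a single Hadamard. With (a, b) = (-0.3827, (-0.6533 + 0.6533i)), H gives ((a + b)/√2, (a − b)/√2) = ((-0.7326 + 0.462i), (0.1913 - 0.462i)).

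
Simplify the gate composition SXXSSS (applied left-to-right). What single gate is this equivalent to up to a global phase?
I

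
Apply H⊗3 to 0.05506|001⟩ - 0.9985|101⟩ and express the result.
-0.3336|000⟩ + 0.3336|001⟩ - 0.3336|010⟩ + 0.3336|011⟩ + 0.3725|100⟩ - 0.3725|101⟩ + 0.3725|110⟩ - 0.3725|111⟩

H⊗3 gives amp(|y⟩) = (1/2√2) Σ_x (−1)^(x·y) amp(|x⟩), where x·y is the number of positions in which both x and y have a 1.
|000⟩: (0.05506 - 0.9985)/(2√2) = -0.3336
|001⟩: (-0.05506 + 0.9985)/(2√2) = 0.3336
|010⟩: (0.05506 - 0.9985)/(2√2) = -0.3336
|011⟩: (-0.05506 + 0.9985)/(2√2) = 0.3336
|100⟩: (0.05506 + 0.9985)/(2√2) = 0.3725
|101⟩: (-0.05506 - 0.9985)/(2√2) = -0.3725
|110⟩: (0.05506 + 0.9985)/(2√2) = 0.3725
|111⟩: (-0.05506 - 0.9985)/(2√2) = -0.3725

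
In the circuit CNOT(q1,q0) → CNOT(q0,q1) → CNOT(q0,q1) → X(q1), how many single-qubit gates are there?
1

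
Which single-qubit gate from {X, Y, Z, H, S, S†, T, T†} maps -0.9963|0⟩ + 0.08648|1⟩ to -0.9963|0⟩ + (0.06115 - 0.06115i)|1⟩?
T†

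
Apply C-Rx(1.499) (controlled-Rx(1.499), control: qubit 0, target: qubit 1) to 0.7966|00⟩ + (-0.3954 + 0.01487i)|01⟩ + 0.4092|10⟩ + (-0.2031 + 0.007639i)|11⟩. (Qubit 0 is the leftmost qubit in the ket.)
0.7966|00⟩ + (-0.3954 + 0.01487i)|01⟩ + (0.3048 + 0.1384i)|10⟩ + (-0.1487 - 0.2732i)|11⟩

C-Rx(1.499) leaves the control-|0⟩ kets |00⟩, |01⟩ unchanged and applies Rx(1.499) to qubit 1 on the control-|1⟩ pair (|10⟩, |11⟩).
Rx(1.499) = [[cos(θ/2), −i·sin(θ/2)], [−i·sin(θ/2), cos(θ/2)]]; θ = 1.499, cos(θ/2) ≈ 0.73203, sin(θ/2) ≈ 0.681273.
With a = amp(|10⟩) = 0.4092 and b = amp(|11⟩) = (-0.2031 + 0.007639i):
new amp(|10⟩) = (0.73203)·a + (-0.681273i)·b = (0.3048 + 0.1384i)
new amp(|11⟩) = (-0.681273i)·a + (0.73203)·b = (-0.1487 - 0.2732i)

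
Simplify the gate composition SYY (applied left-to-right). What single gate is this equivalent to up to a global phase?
S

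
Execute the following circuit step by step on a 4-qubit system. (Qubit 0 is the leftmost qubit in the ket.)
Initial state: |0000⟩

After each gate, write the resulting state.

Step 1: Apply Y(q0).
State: i|1000⟩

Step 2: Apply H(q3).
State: (1/√2)i|1000⟩ + (1/√2)i|1001⟩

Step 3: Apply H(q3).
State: i|1000⟩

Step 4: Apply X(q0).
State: i|0000⟩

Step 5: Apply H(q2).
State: (1/√2)i|0000⟩ + (1/√2)i|0010⟩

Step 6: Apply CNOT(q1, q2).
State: (1/√2)i|0000⟩ + (1/√2)i|0010⟩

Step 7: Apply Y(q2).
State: 1/√2|0000⟩ - 1/√2|0010⟩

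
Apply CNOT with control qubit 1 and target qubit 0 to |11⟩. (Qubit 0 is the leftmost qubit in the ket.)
|01⟩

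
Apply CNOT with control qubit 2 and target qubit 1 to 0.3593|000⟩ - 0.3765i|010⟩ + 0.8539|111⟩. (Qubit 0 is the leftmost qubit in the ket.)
0.3593|000⟩ - 0.3765i|010⟩ + 0.8539|101⟩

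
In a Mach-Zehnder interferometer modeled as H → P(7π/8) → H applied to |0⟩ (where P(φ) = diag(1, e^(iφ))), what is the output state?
(0.03806 + 0.1913i)|0⟩ + (0.9619 - 0.1913i)|1⟩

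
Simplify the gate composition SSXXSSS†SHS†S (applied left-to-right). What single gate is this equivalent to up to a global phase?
H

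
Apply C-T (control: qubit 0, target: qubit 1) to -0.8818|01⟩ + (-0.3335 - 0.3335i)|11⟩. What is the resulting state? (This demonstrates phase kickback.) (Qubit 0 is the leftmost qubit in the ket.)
-0.8818|01⟩ - 0.4716i|11⟩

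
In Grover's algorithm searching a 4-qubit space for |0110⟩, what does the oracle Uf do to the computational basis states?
Uf|x⟩ = -|x⟩ if x = 0110, else |x⟩ (phase flip on target)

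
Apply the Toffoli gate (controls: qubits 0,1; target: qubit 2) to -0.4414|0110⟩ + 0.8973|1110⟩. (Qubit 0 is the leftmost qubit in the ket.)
-0.4414|0110⟩ + 0.8973|1100⟩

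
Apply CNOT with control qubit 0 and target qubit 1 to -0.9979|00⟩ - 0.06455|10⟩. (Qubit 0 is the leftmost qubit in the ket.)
-0.9979|00⟩ - 0.06455|11⟩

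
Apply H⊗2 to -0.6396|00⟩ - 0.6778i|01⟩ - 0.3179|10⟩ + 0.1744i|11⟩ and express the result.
(-0.4788 - 0.2517i)|00⟩ + (-0.4788 + 0.2517i)|01⟩ + (-0.1609 - 0.4261i)|10⟩ + (-0.1609 + 0.4261i)|11⟩

H⊗2 gives amp(|y⟩) = (1/2) Σ_x (−1)^(x·y) amp(|x⟩), where x·y is the number of positions in which both x and y have a 1.
|00⟩: (-0.6396 - 0.6778i - 0.3179 + 0.1744i)/2 = (-0.4788 - 0.2517i)
|01⟩: (-0.6396 + 0.6778i - 0.3179 - 0.1744i)/2 = (-0.4788 + 0.2517i)
|10⟩: (-0.6396 - 0.6778i + 0.3179 - 0.1744i)/2 = (-0.1609 - 0.4261i)
|11⟩: (-0.6396 + 0.6778i + 0.3179 + 0.1744i)/2 = (-0.1609 + 0.4261i)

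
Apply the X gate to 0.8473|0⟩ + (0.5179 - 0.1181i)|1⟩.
(0.5179 - 0.1181i)|0⟩ + 0.8473|1⟩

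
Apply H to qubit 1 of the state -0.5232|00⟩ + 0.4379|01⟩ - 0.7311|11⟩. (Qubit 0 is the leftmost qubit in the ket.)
-0.06032|00⟩ - 0.6796|01⟩ - 0.517|10⟩ + 0.517|11⟩

H on qubit 1 mixes each pair of kets that differ only in qubit 1: amplitudes (a, b) of (|…0…⟩, |…1…⟩) become ((a + b)/√2, (a − b)/√2). Kets absent from the input have amplitude 0.
(|00⟩, |01⟩): (a, b) = (-0.5232, 0.4379) → (-0.06032, -0.6796)
(|10⟩, |11⟩): (a, b) = (0, -0.7311) → (-0.517, 0.517)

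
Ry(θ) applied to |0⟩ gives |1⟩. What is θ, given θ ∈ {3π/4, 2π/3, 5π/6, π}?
π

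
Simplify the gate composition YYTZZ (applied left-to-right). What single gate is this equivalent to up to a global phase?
T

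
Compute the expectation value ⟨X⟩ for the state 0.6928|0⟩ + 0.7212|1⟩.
0.9993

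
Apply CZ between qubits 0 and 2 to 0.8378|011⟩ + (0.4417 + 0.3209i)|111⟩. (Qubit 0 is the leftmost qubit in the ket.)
0.8378|011⟩ + (-0.4417 - 0.3209i)|111⟩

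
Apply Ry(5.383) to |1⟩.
-0.435|0⟩ - 0.9004|1⟩

Ry(5.383) = [[cos(θ/2), −sin(θ/2)], [sin(θ/2), cos(θ/2)]]; θ = 5.383, cos(θ/2) ≈ -0.900407, sin(θ/2) ≈ 0.435049.
With a = amp(|0⟩) = 0 and b = amp(|1⟩) = 1:
new amp(|0⟩) = (-0.900407)·a + (-0.435049)·b = -0.435
new amp(|1⟩) = (0.435049)·a + (-0.900407)·b = -0.9004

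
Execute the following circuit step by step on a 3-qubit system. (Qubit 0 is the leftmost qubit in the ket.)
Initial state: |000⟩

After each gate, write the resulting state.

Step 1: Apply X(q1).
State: |010⟩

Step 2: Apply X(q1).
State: |000⟩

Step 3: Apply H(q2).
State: 1/√2|000⟩ + 1/√2|001⟩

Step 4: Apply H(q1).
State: 1/2|000⟩ + 1/2|001⟩ + 1/2|010⟩ + 1/2|011⟩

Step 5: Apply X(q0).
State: 1/2|100⟩ + 1/2|101⟩ + 1/2|110⟩ + 1/2|111⟩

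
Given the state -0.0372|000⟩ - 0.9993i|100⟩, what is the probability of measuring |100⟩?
0.9986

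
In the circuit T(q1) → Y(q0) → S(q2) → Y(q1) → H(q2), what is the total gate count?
5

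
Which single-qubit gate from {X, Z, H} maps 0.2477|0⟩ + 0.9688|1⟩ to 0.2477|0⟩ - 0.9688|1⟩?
Z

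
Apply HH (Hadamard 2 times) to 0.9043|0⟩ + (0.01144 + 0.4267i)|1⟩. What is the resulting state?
0.9043|0⟩ + (0.01144 + 0.4267i)|1⟩

H² = I, so an even number of Hadamards cancels: H^2 = I and the state is unchanged.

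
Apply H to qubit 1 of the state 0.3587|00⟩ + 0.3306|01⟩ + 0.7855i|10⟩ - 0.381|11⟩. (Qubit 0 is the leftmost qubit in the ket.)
0.4874|00⟩ + 0.01987|01⟩ + (-0.2694 + 0.5554i)|10⟩ + (0.2694 + 0.5554i)|11⟩

H on qubit 1 mixes each pair of kets that differ only in qubit 1: amplitudes (a, b) of (|…0…⟩, |…1…⟩) become ((a + b)/√2, (a − b)/√2). Kets absent from the input have amplitude 0.
(|00⟩, |01⟩): (a, b) = (0.3587, 0.3306) → (0.4874, 0.01987)
(|10⟩, |11⟩): (a, b) = (0.7855i, -0.381) → ((-0.2694 + 0.5554i), (0.2694 + 0.5554i))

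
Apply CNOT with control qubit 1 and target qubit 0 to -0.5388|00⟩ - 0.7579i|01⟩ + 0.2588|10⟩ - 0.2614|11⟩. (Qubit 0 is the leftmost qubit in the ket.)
-0.5388|00⟩ - 0.2614|01⟩ + 0.2588|10⟩ - 0.7579i|11⟩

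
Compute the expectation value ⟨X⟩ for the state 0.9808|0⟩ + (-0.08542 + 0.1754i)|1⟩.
-0.1676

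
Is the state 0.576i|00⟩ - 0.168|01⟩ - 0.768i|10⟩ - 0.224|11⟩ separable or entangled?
Entangled

Writing the state as a|00⟩ + b|01⟩ + c|10⟩ + d|11⟩, it is a product state iff ad − bc = 0.
Here (a, b, c, d) = (0.576i, -0.168, -0.768i, -0.224): ad − bc = (0.576i)(-0.224) − (-0.168)(-0.768i) = -0.258i ≠ 0, so the state is entangled.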